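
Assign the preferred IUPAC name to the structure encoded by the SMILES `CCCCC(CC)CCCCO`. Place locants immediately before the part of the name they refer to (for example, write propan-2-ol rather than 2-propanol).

5-ethylnonan-1-ol

The longest chain bearing the –OH group is 9 carbons long (nonane).
An alcohol (–OH) is the principal characteristic group, giving the suffix -ol.
Number the chain so that numbering from this end puts the hydroxyl group at C-1 rather than C-9.
That gives the hydroxyl at C-1; an ethyl group at C-5.
Putting it together: 5-ethylnonan-1-ol.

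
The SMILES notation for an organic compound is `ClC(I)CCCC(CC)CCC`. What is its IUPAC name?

1-chloro-5-ethyl-1-iodooctane

The longest carbon chain is 8 atoms: the parent is octane.
Number the chain so that the substituent locant set {1,1,5} is lower than {4,8,8} at the first point of difference.
That gives a chloro group at C-1; an ethyl group at C-5; an iodo group at C-1.
Prefixes are listed alphabetically: chloro, ethyl, iodo.
The name is 1-chloro-5-ethyl-1-iodooctane.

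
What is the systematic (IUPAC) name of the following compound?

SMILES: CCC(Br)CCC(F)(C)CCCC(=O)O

8-bromo-5-fluoro-5-methyldecanoic acid

Counting along the main chain through the –COOH group gives 10 carbons: the parent is decane.
The highest-priority functional group is a carboxylic acid (terminal –COOH), so the name ends in -oic acid.
Number the chain so that the carboxylic acid carbon is C-1 by definition.
With this numbering: a bromo group at C-8; a fluoro group at C-5; a methyl group at C-5.
The substituents are ordered alphabetically, ignoring any di-/tri- multipliers.
Assembling the pieces gives 8-bromo-5-fluoro-5-methyldecanoic acid.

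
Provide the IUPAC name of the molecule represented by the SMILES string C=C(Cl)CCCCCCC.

2-chloronon-1-ene

The longest chain bearing the multiple bond is 9 carbons long (nonane).
A C=C double bond in the chain gives the infix -ene-.
The numbering direction is chosen so that numbering from this end puts the double bond at C-1 rather than C-8.
With this numbering: the double bond between C-1 and C-2; a chloro group at C-2.
Assembling the pieces gives 2-chloronon-1-ene.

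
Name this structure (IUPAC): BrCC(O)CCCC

1-bromohexan-2-ol

Counting along the main chain through the –OH group gives 6 carbons: the parent is hexane.
An alcohol (–OH) is the principal characteristic group, giving the suffix -ol.
Choose the numbering such that numbering from this end puts the hydroxyl group at C-2 rather than C-5.
With this numbering: the hydroxyl at C-2; a bromo group at C-1.
Putting it together: 1-bromohexan-2-ol.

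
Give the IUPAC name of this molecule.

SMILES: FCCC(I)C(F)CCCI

1,4-difluoro-3,7-diiodoheptane

The longest continuous carbon chain has 7 atoms, so the parent hydride is heptane.
Number the chain so that the substituent locant set {1,3,4,7} is lower than {1,4,5,7} at the first point of difference.
That gives fluoro groups at C-1 and C-4; iodo groups at C-3 and C-7.
The substituents are ordered alphabetically, ignoring any di-/tri- multipliers.
Putting it together: 1,4-difluoro-3,7-diiodoheptane.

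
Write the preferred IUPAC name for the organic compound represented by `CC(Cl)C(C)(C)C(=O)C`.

The longest chain bearing the carbonyl is 5 carbons long (pentane).
The highest-priority functional group is a ketone (C=O on an internal carbon), so the name ends in -one.
Number the chain so that numbering from this end puts the carbonyl group at C-2 rather than C-4.
This places the carbonyl at C-2; a chloro group at C-4; two methyl groups at C-3.
Prefixes are listed alphabetically: chloro, methyl.
The name is 4-chloro-3,3-dimethylpentan-2-one.

4-chloro-3,3-dimethylpentan-2-one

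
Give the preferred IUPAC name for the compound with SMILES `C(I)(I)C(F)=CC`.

2-fluoro-1,1-diiodobut-2-ene

Counting along the main chain through the multiple bond gives 4 carbons: the parent is butane.
A C=C double bond in the chain gives the infix -ene-.
The numbering direction is chosen so that the substituent locant set {1,1,2} is lower than {3,4,4} at the first point of difference.
That gives the double bond between C-2 and C-3; a fluoro group at C-2; two iodo groups at C-1.
Prefixes are listed alphabetically: fluoro, iodo.
Putting it together: 2-fluoro-1,1-diiodobut-2-ene.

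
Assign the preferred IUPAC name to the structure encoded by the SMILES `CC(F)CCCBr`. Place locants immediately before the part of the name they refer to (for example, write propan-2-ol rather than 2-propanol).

1-bromo-4-fluoropentane

The longest carbon chain is 5 atoms: the parent is pentane.
Choose the numbering such that the substituent locant set {1,4} is lower than {2,5} at the first point of difference.
That gives a bromo group at C-1; a fluoro group at C-4.
Substituent prefixes are cited in alphabetical order (multiplying prefixes like di-/tri- are ignored for ordering).
Putting it together: 1-bromo-4-fluoropentane.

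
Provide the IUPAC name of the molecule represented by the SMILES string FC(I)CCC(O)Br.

1-bromo-4-fluoro-4-iodobutan-1-ol

The longest carbon chain that includes the –OH group has 4 carbons, so the parent hydride is butane.
The highest-priority functional group is an alcohol (–OH), so the name ends in -ol.
Choose the numbering such that numbering from this end puts the hydroxyl group at C-1 rather than C-4.
With this numbering: the hydroxyl at C-1; a bromo group at C-1; a fluoro group at C-4; an iodo group at C-4.
Prefixes are listed alphabetically: bromo, fluoro, iodo.
Assembling the pieces gives 1-bromo-4-fluoro-4-iodobutan-1-ol.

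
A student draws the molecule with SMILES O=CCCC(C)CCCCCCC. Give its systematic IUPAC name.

4-methylundecanal

The longest carbon chain that includes the –CHO group has 11 carbons, so the parent hydride is undecane.
The highest-priority functional group is an aldehyde (terminal –CHO), so the name ends in -al.
Number the chain so that the aldehyde carbon is C-1 by definition.
With this numbering: a methyl group at C-4.
The name is 4-methylundecanal.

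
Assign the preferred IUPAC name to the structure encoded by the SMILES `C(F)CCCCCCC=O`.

8-fluorooctanal

Counting along the main chain through the –CHO group gives 8 carbons: the parent is octane.
The highest-priority functional group is an aldehyde (terminal –CHO), so the name ends in -al.
Number the chain so that the aldehyde carbon is C-1 by definition.
With this numbering: a fluoro group at C-8.
Assembling the pieces gives 8-fluorooctanal.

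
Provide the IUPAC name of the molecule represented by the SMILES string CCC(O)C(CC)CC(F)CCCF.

4-ethyl-6,9-difluorononan-3-ol

The longest chain bearing the –OH group is 9 carbons long (nonane).
An alcohol (–OH) is the principal characteristic group, giving the suffix -ol.
Choose the numbering such that numbering from this end puts the hydroxyl group at C-3 rather than C-7.
That gives the hydroxyl at C-3; an ethyl group at C-4; fluoro groups at C-6 and C-9.
Prefixes are listed alphabetically: ethyl, fluoro.
Putting it together: 4-ethyl-6,9-difluorononan-3-ol.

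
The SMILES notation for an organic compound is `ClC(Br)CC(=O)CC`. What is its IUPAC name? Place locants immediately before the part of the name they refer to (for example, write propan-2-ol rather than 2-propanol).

Counting along the main chain through the carbonyl gives 5 carbons: the parent is pentane.
The principal characteristic group is a ketone (C=O on an internal carbon), named with the suffix -one.
The numbering direction is chosen so that the substituent locant set {1,1} is lower than {5,5} at the first point of difference.
That gives the carbonyl at C-3; a bromo group at C-1; a chloro group at C-1.
Substituent prefixes are cited in alphabetical order (multiplying prefixes like di-/tri- are ignored for ordering).
Assembling the pieces gives 1-bromo-1-chloropentan-3-one.

1-bromo-1-chloropentan-3-one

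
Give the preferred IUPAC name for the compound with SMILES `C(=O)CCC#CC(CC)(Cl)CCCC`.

The longest chain bearing the –CHO group and the multiple bond is 10 carbons long (decane).
An aldehyde (terminal –CHO) is the principal characteristic group, giving the suffix -al.
A C≡C triple bond in the chain gives the infix -yne-.
Number the chain so that the aldehyde carbon is C-1 by definition.
With this numbering: the triple bond between C-4 and C-5; a chloro group at C-6; an ethyl group at C-6.
Prefixes are listed alphabetically: chloro, ethyl.
The name is 6-chloro-6-ethyldec-4-ynal.

6-chloro-6-ethyldec-4-ynal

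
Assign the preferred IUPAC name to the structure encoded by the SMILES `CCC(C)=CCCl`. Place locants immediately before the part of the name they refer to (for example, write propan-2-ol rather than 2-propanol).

1-chloro-3-methylpent-2-ene

The longest chain bearing the multiple bond is 5 carbons long (pentane).
A C=C double bond in the chain gives the infix -ene-.
Number the chain so that numbering from this end puts the double bond at C-2 rather than C-3.
This places the double bond between C-2 and C-3; a chloro group at C-1; a methyl group at C-3.
Prefixes are listed alphabetically: chloro, methyl.
The name is 1-chloro-3-methylpent-2-ene.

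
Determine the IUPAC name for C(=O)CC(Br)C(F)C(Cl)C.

3-bromo-5-chloro-4-fluorohexanal

The longest chain bearing the –CHO group is 6 carbons long (hexane).
The principal characteristic group is an aldehyde (terminal –CHO), named with the suffix -al.
Choose the numbering such that the aldehyde carbon is C-1 by definition.
That gives a bromo group at C-3; a chloro group at C-5; a fluoro group at C-4.
Prefixes are listed alphabetically: bromo, chloro, fluoro.
Assembling the pieces gives 3-bromo-5-chloro-4-fluorohexanal.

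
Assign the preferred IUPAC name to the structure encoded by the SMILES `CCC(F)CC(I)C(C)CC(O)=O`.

Counting along the main chain through the –COOH group gives 8 carbons: the parent is octane.
A carboxylic acid (terminal –COOH) is the principal characteristic group, giving the suffix -oic acid.
The numbering direction is chosen so that the carboxylic acid carbon is C-1 by definition.
That gives a fluoro group at C-6; an iodo group at C-4; a methyl group at C-3.
The substituents are ordered alphabetically, ignoring any di-/tri- multipliers.
Assembling the pieces gives 6-fluoro-4-iodo-3-methyloctanoic acid.

6-fluoro-4-iodo-3-methyloctanoic acid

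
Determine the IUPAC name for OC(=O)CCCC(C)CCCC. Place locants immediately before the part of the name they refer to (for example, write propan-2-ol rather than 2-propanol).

The longest carbon chain that includes the –COOH group has 9 carbons, so the parent hydride is nonane.
The highest-priority functional group is a carboxylic acid (terminal –COOH), so the name ends in -oic acid.
Choose the numbering such that the carboxylic acid carbon is C-1 by definition.
With this numbering: a methyl group at C-5.
Assembling the pieces gives 5-methylnonanoic acid.

5-methylnonanoic acid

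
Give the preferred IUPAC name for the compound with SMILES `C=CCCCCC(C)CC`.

The longest carbon chain that includes the multiple bond has 9 carbons, so the parent hydride is nonane.
A C=C double bond in the chain gives the infix -ene-.
The numbering direction is chosen so that numbering from this end puts the double bond at C-1 rather than C-8.
That gives the double bond between C-1 and C-2; a methyl group at C-7.
Assembling the pieces gives 7-methylnon-1-ene.

7-methylnon-1-ene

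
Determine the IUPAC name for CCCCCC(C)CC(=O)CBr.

The longest chain bearing the carbonyl is 9 carbons long (nonane).
The principal characteristic group is a ketone (C=O on an internal carbon), named with the suffix -one.
The numbering direction is chosen so that numbering from this end puts the carbonyl group at C-2 rather than C-8.
That gives the carbonyl at C-2; a bromo group at C-1; a methyl group at C-4.
Prefixes are listed alphabetically: bromo, methyl.
Assembling the pieces gives 1-bromo-4-methylnonan-2-one.

1-bromo-4-methylnonan-2-one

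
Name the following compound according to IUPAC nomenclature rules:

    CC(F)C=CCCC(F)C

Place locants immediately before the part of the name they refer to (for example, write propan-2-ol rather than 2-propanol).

2,7-difluorooct-3-ene

Counting along the main chain through the multiple bond gives 8 carbons: the parent is octane.
The chain contains a C=C double bond, so the unsaturation ending is -ene.
The numbering direction is chosen so that numbering from this end puts the double bond at C-3 rather than C-5.
With this numbering: the double bond between C-3 and C-4; fluoro groups at C-2 and C-7.
Assembling the pieces gives 2,7-difluorooct-3-ene.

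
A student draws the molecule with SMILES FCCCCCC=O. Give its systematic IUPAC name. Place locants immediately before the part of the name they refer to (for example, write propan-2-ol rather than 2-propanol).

The longest chain bearing the –CHO group is 6 carbons long (hexane).
The highest-priority functional group is an aldehyde (terminal –CHO), so the name ends in -al.
Number the chain so that the aldehyde carbon is C-1 by definition.
This places a fluoro group at C-6.
Putting it together: 6-fluorohexanal.

6-fluorohexanal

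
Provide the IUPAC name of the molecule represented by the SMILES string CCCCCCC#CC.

non-2-yne

The longest carbon chain that includes the multiple bond has 9 carbons, so the parent hydride is nonane.
A C≡C triple bond in the chain gives the infix -yne-.
The numbering direction is chosen so that numbering from this end puts the triple bond at C-2 rather than C-7.
With this numbering: the triple bond between C-2 and C-3.
Putting it together: non-2-yne.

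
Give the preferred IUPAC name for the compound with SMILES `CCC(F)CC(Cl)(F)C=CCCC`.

6-chloro-6,8-difluorodec-4-ene

The longest chain bearing the multiple bond is 10 carbons long (decane).
A C=C double bond in the chain gives the infix -ene-.
Choose the numbering such that numbering from this end puts the double bond at C-4 rather than C-6.
This places the double bond between C-4 and C-5; a chloro group at C-6; fluoro groups at C-6 and C-8.
Prefixes are listed alphabetically: chloro, fluoro.
The name is 6-chloro-6,8-difluorodec-4-ene.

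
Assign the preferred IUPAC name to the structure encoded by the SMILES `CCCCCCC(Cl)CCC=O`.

Counting along the main chain through the –CHO group gives 10 carbons: the parent is decane.
An aldehyde (terminal –CHO) is the principal characteristic group, giving the suffix -al.
Number the chain so that the aldehyde carbon is C-1 by definition.
This places a chloro group at C-4.
Putting it together: 4-chlorodecanal.

4-chlorodecanal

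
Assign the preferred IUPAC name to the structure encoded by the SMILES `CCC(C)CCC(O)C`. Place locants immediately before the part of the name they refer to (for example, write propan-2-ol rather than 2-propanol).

The longest carbon chain that includes the –OH group has 7 carbons, so the parent hydride is heptane.
The principal characteristic group is an alcohol (–OH), named with the suffix -ol.
The numbering direction is chosen so that numbering from this end puts the hydroxyl group at C-2 rather than C-6.
This places the hydroxyl at C-2; a methyl group at C-5.
The name is 5-methylheptan-2-ol.

5-methylheptan-2-ol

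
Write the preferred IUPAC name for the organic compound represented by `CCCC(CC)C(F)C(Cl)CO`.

Counting along the main chain through the –OH group gives 7 carbons: the parent is heptane.
An alcohol (–OH) is the principal characteristic group, giving the suffix -ol.
The numbering direction is chosen so that numbering from this end puts the hydroxyl group at C-1 rather than C-7.
This places the hydroxyl at C-1; a chloro group at C-2; an ethyl group at C-4; a fluoro group at C-3.
Substituent prefixes are cited in alphabetical order (multiplying prefixes like di-/tri- are ignored for ordering).
The name is 2-chloro-4-ethyl-3-fluoroheptan-1-ol.

2-chloro-4-ethyl-3-fluoroheptan-1-ol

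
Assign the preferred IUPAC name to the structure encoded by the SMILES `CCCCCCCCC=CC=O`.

The longest carbon chain that includes the –CHO group and the multiple bond has 11 carbons, so the parent hydride is undecane.
The principal characteristic group is an aldehyde (terminal –CHO), named with the suffix -al.
There is one C=C double bond, indicated by the ending -ene.
The numbering direction is chosen so that the aldehyde carbon is C-1 by definition.
That gives the double bond between C-2 and C-3.
The name is undec-2-enal.

undec-2-enal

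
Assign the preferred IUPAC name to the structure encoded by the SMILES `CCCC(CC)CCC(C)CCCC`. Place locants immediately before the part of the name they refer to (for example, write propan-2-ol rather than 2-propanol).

4-ethyl-7-methylundecane

The longest carbon chain is 11 atoms: the parent is undecane.
Choose the numbering such that the substituent locant set {4,7} is lower than {5,8} at the first point of difference.
This places an ethyl group at C-4; a methyl group at C-7.
Substituent prefixes are cited in alphabetical order (multiplying prefixes like di-/tri- are ignored for ordering).
Putting it together: 4-ethyl-7-methylundecane.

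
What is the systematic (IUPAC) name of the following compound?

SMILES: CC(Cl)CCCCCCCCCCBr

The parent chain contains 12 carbons (dodecane).
The numbering direction is chosen so that the substituent locant set {1,11} is lower than {2,12} at the first point of difference.
This places a bromo group at C-1; a chloro group at C-11.
Prefixes are listed alphabetically: bromo, chloro.
Assembling the pieces gives 1-bromo-11-chlorododecane.

1-bromo-11-chlorododecane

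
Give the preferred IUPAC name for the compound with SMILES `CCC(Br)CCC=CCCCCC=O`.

10-bromododec-6-enal

Counting along the main chain through the –CHO group and the multiple bond gives 12 carbons: the parent is dodecane.
An aldehyde (terminal –CHO) is the principal characteristic group, giving the suffix -al.
The chain contains a C=C double bond, so the unsaturation ending is -ene.
The numbering direction is chosen so that the aldehyde carbon is C-1 by definition.
This places the double bond between C-6 and C-7; a bromo group at C-10.
Putting it together: 10-bromododec-6-enal.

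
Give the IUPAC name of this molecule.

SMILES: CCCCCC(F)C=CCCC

Counting along the main chain through the multiple bond gives 11 carbons: the parent is undecane.
A C=C double bond in the chain gives the infix -ene-.
Choose the numbering such that numbering from this end puts the double bond at C-4 rather than C-7.
This places the double bond between C-4 and C-5; a fluoro group at C-6.
Putting it together: 6-fluoroundec-4-ene.

6-fluoroundec-4-ene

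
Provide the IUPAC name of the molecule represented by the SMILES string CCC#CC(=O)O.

pent-2-ynoic acid

The longest carbon chain that includes the –COOH group and the multiple bond has 5 carbons, so the parent hydride is pentane.
The principal characteristic group is a carboxylic acid (terminal –COOH), named with the suffix -oic acid.
A C≡C triple bond in the chain gives the infix -yne-.
The numbering direction is chosen so that the carboxylic acid carbon is C-1 by definition.
With this numbering: the triple bond between C-2 and C-3.
Putting it together: pent-2-ynoic acid.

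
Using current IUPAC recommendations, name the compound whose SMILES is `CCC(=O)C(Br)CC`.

4-bromohexan-3-one

The longest chain bearing the carbonyl is 6 carbons long (hexane).
A ketone (C=O on an internal carbon) is the principal characteristic group, giving the suffix -one.
Choose the numbering such that numbering from this end puts the carbonyl group at C-3 rather than C-4.
This places the carbonyl at C-3; a bromo group at C-4.
The name is 4-bromohexan-3-one.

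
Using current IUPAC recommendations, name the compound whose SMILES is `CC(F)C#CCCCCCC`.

Counting along the main chain through the multiple bond gives 10 carbons: the parent is decane.
There is one C≡C triple bond, indicated by the ending -yne.
Number the chain so that numbering from this end puts the triple bond at C-3 rather than C-7.
That gives the triple bond between C-3 and C-4; a fluoro group at C-2.
Assembling the pieces gives 2-fluorodec-3-yne.

2-fluorodec-3-yne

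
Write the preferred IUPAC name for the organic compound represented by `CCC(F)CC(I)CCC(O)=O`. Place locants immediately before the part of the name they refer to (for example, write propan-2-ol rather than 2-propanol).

6-fluoro-4-iodooctanoic acid

The longest carbon chain that includes the –COOH group has 8 carbons, so the parent hydride is octane.
The highest-priority functional group is a carboxylic acid (terminal –COOH), so the name ends in -oic acid.
Choose the numbering such that the carboxylic acid carbon is C-1 by definition.
That gives a fluoro group at C-6; an iodo group at C-4.
The substituents are ordered alphabetically, ignoring any di-/tri- multipliers.
Assembling the pieces gives 6-fluoro-4-iodooctanoic acid.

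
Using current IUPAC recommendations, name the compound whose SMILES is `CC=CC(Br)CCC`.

4-bromohept-2-ene

The longest carbon chain that includes the multiple bond has 7 carbons, so the parent hydride is heptane.
The chain contains a C=C double bond, so the unsaturation ending is -ene.
Choose the numbering such that numbering from this end puts the double bond at C-2 rather than C-5.
This places the double bond between C-2 and C-3; a bromo group at C-4.
Assembling the pieces gives 4-bromohept-2-ene.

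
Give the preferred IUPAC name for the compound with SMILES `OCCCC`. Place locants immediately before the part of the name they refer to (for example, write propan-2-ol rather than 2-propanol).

Counting along the main chain through the –OH group gives 4 carbons: the parent is butane.
The highest-priority functional group is an alcohol (–OH), so the name ends in -ol.
Choose the numbering such that numbering from this end puts the hydroxyl group at C-1 rather than C-4.
That gives the hydroxyl at C-1.
Assembling the pieces gives butan-1-ol.

butan-1-ol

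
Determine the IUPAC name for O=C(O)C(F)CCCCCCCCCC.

Counting along the main chain through the –COOH group gives 12 carbons: the parent is dodecane.
The highest-priority functional group is a carboxylic acid (terminal –COOH), so the name ends in -oic acid.
Choose the numbering such that the carboxylic acid carbon is C-1 by definition.
That gives a fluoro group at C-2.
The name is 2-fluorododecanoic acid.

2-fluorododecanoic acid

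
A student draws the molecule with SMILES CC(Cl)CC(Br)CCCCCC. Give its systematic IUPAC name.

The parent chain contains 10 carbons (decane).
Choose the numbering such that the substituent locant set {2,4} is lower than {7,9} at the first point of difference.
This places a bromo group at C-4; a chloro group at C-2.
The substituents are ordered alphabetically, ignoring any di-/tri- multipliers.
Putting it together: 4-bromo-2-chlorodecane.

4-bromo-2-chlorodecane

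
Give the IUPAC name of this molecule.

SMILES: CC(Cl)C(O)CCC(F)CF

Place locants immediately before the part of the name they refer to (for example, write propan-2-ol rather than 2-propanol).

2-chloro-6,7-difluoroheptan-3-ol

Counting along the main chain through the –OH group gives 7 carbons: the parent is heptane.
The highest-priority functional group is an alcohol (–OH), so the name ends in -ol.
Number the chain so that numbering from this end puts the hydroxyl group at C-3 rather than C-5.
That gives the hydroxyl at C-3; a chloro group at C-2; fluoro groups at C-6 and C-7.
The substituents are ordered alphabetically, ignoring any di-/tri- multipliers.
Assembling the pieces gives 2-chloro-6,7-difluoroheptan-3-ol.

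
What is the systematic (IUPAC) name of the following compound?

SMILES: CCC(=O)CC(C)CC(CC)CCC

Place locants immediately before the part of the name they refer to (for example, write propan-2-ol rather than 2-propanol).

7-ethyl-5-methyldecan-3-one

The longest carbon chain that includes the carbonyl has 10 carbons, so the parent hydride is decane.
The principal characteristic group is a ketone (C=O on an internal carbon), named with the suffix -one.
The numbering direction is chosen so that numbering from this end puts the carbonyl group at C-3 rather than C-8.
That gives the carbonyl at C-3; an ethyl group at C-7; a methyl group at C-5.
The substituents are ordered alphabetically, ignoring any di-/tri- multipliers.
Putting it together: 7-ethyl-5-methyldecan-3-one.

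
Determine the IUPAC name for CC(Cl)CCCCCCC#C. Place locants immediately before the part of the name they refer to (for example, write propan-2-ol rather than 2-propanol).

The longest carbon chain that includes the multiple bond has 10 carbons, so the parent hydride is decane.
A C≡C triple bond in the chain gives the infix -yne-.
The numbering direction is chosen so that numbering from this end puts the triple bond at C-1 rather than C-9.
With this numbering: the triple bond between C-1 and C-2; a chloro group at C-9.
The name is 9-chlorodec-1-yne.

9-chlorodec-1-yne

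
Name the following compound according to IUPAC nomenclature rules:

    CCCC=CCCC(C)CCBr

The longest carbon chain that includes the multiple bond has 10 carbons, so the parent hydride is decane.
The chain contains a C=C double bond, so the unsaturation ending is -ene.
Number the chain so that numbering from this end puts the double bond at C-4 rather than C-6.
This places the double bond between C-4 and C-5; a bromo group at C-10; a methyl group at C-8.
Substituent prefixes are cited in alphabetical order (multiplying prefixes like di-/tri- are ignored for ordering).
The name is 10-bromo-8-methyldec-4-ene.

10-bromo-8-methyldec-4-ene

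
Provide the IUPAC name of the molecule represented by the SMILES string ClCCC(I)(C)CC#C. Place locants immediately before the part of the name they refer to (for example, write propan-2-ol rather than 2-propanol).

6-chloro-4-iodo-4-methylhex-1-yne

Counting along the main chain through the multiple bond gives 6 carbons: the parent is hexane.
There is one C≡C triple bond, indicated by the ending -yne.
Choose the numbering such that numbering from this end puts the triple bond at C-1 rather than C-5.
With this numbering: the triple bond between C-1 and C-2; a chloro group at C-6; an iodo group at C-4; a methyl group at C-4.
The substituents are ordered alphabetically, ignoring any di-/tri- multipliers.
Assembling the pieces gives 6-chloro-4-iodo-4-methylhex-1-yne.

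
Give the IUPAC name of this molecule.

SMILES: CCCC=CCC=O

The longest carbon chain that includes the –CHO group and the multiple bond has 7 carbons, so the parent hydride is heptane.
The highest-priority functional group is an aldehyde (terminal –CHO), so the name ends in -al.
A C=C double bond in the chain gives the infix -ene-.
The numbering direction is chosen so that the aldehyde carbon is C-1 by definition.
That gives the double bond between C-3 and C-4.
Putting it together: hept-3-enal.

hept-3-enal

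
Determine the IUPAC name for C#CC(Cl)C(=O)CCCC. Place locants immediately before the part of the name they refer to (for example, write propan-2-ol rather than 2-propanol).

The longest carbon chain that includes the carbonyl and the multiple bond has 8 carbons, so the parent hydride is octane.
A ketone (C=O on an internal carbon) is the principal characteristic group, giving the suffix -one.
A C≡C triple bond in the chain gives the infix -yne-.
The numbering direction is chosen so that numbering from this end puts the carbonyl group at C-4 rather than C-5.
With this numbering: the carbonyl at C-4; the triple bond between C-1 and C-2; a chloro group at C-3.
Putting it together: 3-chlorooct-1-yn-4-one.

3-chlorooct-1-yn-4-one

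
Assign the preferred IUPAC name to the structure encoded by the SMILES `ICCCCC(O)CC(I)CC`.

1,7-diiodononan-5-ol

Counting along the main chain through the –OH group gives 9 carbons: the parent is nonane.
The highest-priority functional group is an alcohol (–OH), so the name ends in -ol.
Number the chain so that the substituent locant set {1,7} is lower than {3,9} at the first point of difference.
That gives the hydroxyl at C-5; iodo groups at C-1 and C-7.
The name is 1,7-diiodononan-5-ol.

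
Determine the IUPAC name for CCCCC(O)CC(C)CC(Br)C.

9-bromo-7-methyldecan-5-ol

The longest chain bearing the –OH group is 10 carbons long (decane).
An alcohol (–OH) is the principal characteristic group, giving the suffix -ol.
The numbering direction is chosen so that numbering from this end puts the hydroxyl group at C-5 rather than C-6.
This places the hydroxyl at C-5; a bromo group at C-9; a methyl group at C-7.
The substituents are ordered alphabetically, ignoring any di-/tri- multipliers.
Assembling the pieces gives 9-bromo-7-methyldecan-5-ol.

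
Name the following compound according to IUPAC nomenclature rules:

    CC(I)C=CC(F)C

The longest chain bearing the multiple bond is 6 carbons long (hexane).
There is one C=C double bond, indicated by the ending -ene.
Number the chain so that the locant sets are identical either way, so the alphabetically earlier fluoro substituent takes the lower locant (2 rather than 5).
This places the double bond between C-3 and C-4; a fluoro group at C-2; an iodo group at C-5.
The substituents are ordered alphabetically, ignoring any di-/tri- multipliers.
Assembling the pieces gives 2-fluoro-5-iodohex-3-ene.

2-fluoro-5-iodohex-3-ene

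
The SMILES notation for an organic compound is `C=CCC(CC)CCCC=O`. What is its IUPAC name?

5-ethyloct-7-enal

The longest chain bearing the –CHO group and the multiple bond is 8 carbons long (octane).
An aldehyde (terminal –CHO) is the principal characteristic group, giving the suffix -al.
The chain contains a C=C double bond, so the unsaturation ending is -ene.
Choose the numbering such that the aldehyde carbon is C-1 by definition.
With this numbering: the double bond between C-7 and C-8; an ethyl group at C-5.
The name is 5-ethyloct-7-enal.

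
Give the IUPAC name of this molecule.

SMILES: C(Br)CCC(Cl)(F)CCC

1-bromo-4-chloro-4-fluoroheptane

The parent chain contains 7 carbons (heptane).
Choose the numbering such that the substituent locant set {1,4,4} is lower than {4,4,7} at the first point of difference.
With this numbering: a bromo group at C-1; a chloro group at C-4; a fluoro group at C-4.
The substituents are ordered alphabetically, ignoring any di-/tri- multipliers.
Assembling the pieces gives 1-bromo-4-chloro-4-fluoroheptane.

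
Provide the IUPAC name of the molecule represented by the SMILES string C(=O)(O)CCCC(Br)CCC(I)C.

5-bromo-8-iodononanoic acid

The longest carbon chain that includes the –COOH group has 9 carbons, so the parent hydride is nonane.
The principal characteristic group is a carboxylic acid (terminal –COOH), named with the suffix -oic acid.
Number the chain so that the carboxylic acid carbon is C-1 by definition.
That gives a bromo group at C-5; an iodo group at C-8.
Prefixes are listed alphabetically: bromo, iodo.
The name is 5-bromo-8-iodononanoic acid.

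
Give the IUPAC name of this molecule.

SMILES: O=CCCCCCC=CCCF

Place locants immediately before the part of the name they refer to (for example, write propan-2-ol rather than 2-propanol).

The longest chain bearing the –CHO group and the multiple bond is 10 carbons long (decane).
The principal characteristic group is an aldehyde (terminal –CHO), named with the suffix -al.
A C=C double bond in the chain gives the infix -ene-.
The numbering direction is chosen so that the aldehyde carbon is C-1 by definition.
With this numbering: the double bond between C-7 and C-8; a fluoro group at C-10.
Putting it together: 10-fluorodec-7-enal.

10-fluorodec-7-enal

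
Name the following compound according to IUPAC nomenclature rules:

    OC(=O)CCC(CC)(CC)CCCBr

The longest chain bearing the –COOH group is 7 carbons long (heptane).
The highest-priority functional group is a carboxylic acid (terminal –COOH), so the name ends in -oic acid.
The numbering direction is chosen so that the carboxylic acid carbon is C-1 by definition.
That gives a bromo group at C-7; two ethyl groups at C-4.
The substituents are ordered alphabetically, ignoring any di-/tri- multipliers.
Assembling the pieces gives 7-bromo-4,4-diethylheptanoic acid.

7-bromo-4,4-diethylheptanoic acid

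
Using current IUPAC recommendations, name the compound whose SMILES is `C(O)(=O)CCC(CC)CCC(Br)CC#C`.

The longest carbon chain that includes the –COOH group and the multiple bond has 10 carbons, so the parent hydride is decane.
The highest-priority functional group is a carboxylic acid (terminal –COOH), so the name ends in -oic acid.
There is one C≡C triple bond, indicated by the ending -yne.
Choose the numbering such that the carboxylic acid carbon is C-1 by definition.
That gives the triple bond between C-9 and C-10; a bromo group at C-7; an ethyl group at C-4.
The substituents are ordered alphabetically, ignoring any di-/tri- multipliers.
Assembling the pieces gives 7-bromo-4-ethyldec-9-ynoic acid.

7-bromo-4-ethyldec-9-ynoic acid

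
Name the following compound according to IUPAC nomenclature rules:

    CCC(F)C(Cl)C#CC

The longest carbon chain that includes the multiple bond has 7 carbons, so the parent hydride is heptane.
The chain contains a C≡C triple bond, so the unsaturation ending is -yne.
Number the chain so that numbering from this end puts the triple bond at C-2 rather than C-5.
With this numbering: the triple bond between C-2 and C-3; a chloro group at C-4; a fluoro group at C-5.
Substituent prefixes are cited in alphabetical order (multiplying prefixes like di-/tri- are ignored for ordering).
The name is 4-chloro-5-fluorohept-2-yne.

4-chloro-5-fluorohept-2-yne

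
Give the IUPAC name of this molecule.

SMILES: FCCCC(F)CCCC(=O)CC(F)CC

3,9,12-trifluorododecan-5-one

The longest carbon chain that includes the carbonyl has 12 carbons, so the parent hydride is dodecane.
A ketone (C=O on an internal carbon) is the principal characteristic group, giving the suffix -one.
The numbering direction is chosen so that numbering from this end puts the carbonyl group at C-5 rather than C-8.
With this numbering: the carbonyl at C-5; fluoro groups at C-3 and C-9 and C-12.
The name is 3,9,12-trifluorododecan-5-one.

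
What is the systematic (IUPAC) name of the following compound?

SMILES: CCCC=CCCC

The longest chain bearing the multiple bond is 8 carbons long (octane).
A C=C double bond in the chain gives the infix -ene-.
The molecule is symmetric, so either numbering direction gives the same locants.
This places the double bond between C-4 and C-5.
Assembling the pieces gives oct-4-ene.

oct-4-ene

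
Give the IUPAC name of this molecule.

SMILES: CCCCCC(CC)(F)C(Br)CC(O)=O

3-bromo-4-ethyl-4-fluorononanoic acid

The longest carbon chain that includes the –COOH group has 9 carbons, so the parent hydride is nonane.
A carboxylic acid (terminal –COOH) is the principal characteristic group, giving the suffix -oic acid.
Choose the numbering such that the carboxylic acid carbon is C-1 by definition.
That gives a bromo group at C-3; an ethyl group at C-4; a fluoro group at C-4.
Substituent prefixes are cited in alphabetical order (multiplying prefixes like di-/tri- are ignored for ordering).
Putting it together: 3-bromo-4-ethyl-4-fluorononanoic acid.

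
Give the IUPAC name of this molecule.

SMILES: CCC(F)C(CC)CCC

4-ethyl-3-fluoroheptane

The longest carbon chain is 7 atoms: the parent is heptane.
Number the chain so that the substituent locant set {3,4} is lower than {4,5} at the first point of difference.
This places an ethyl group at C-4; a fluoro group at C-3.
The substituents are ordered alphabetically, ignoring any di-/tri- multipliers.
Assembling the pieces gives 4-ethyl-3-fluoroheptane.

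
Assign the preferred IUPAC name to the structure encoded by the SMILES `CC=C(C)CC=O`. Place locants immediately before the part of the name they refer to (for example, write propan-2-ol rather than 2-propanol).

The longest carbon chain that includes the –CHO group and the multiple bond has 5 carbons, so the parent hydride is pentane.
The highest-priority functional group is an aldehyde (terminal –CHO), so the name ends in -al.
A C=C double bond in the chain gives the infix -ene-.
Number the chain so that the aldehyde carbon is C-1 by definition.
This places the double bond between C-3 and C-4; a methyl group at C-3.
Assembling the pieces gives 3-methylpent-3-enal.

3-methylpent-3-enal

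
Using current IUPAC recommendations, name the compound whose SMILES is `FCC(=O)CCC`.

1-fluoropentan-2-one

Counting along the main chain through the carbonyl gives 5 carbons: the parent is pentane.
The highest-priority functional group is a ketone (C=O on an internal carbon), so the name ends in -one.
Number the chain so that numbering from this end puts the carbonyl group at C-2 rather than C-4.
This places the carbonyl at C-2; a fluoro group at C-1.
Putting it together: 1-fluoropentan-2-one.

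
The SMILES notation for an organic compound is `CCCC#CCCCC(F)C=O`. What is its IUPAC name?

The longest chain bearing the –CHO group and the multiple bond is 10 carbons long (decane).
An aldehyde (terminal –CHO) is the principal characteristic group, giving the suffix -al.
There is one C≡C triple bond, indicated by the ending -yne.
Choose the numbering such that the aldehyde carbon is C-1 by definition.
This places the triple bond between C-6 and C-7; a fluoro group at C-2.
Putting it together: 2-fluorodec-6-ynal.

2-fluorodec-6-ynal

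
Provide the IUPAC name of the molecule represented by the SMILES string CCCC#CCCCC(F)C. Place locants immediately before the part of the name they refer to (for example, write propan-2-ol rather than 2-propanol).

9-fluorodec-4-yne

The longest carbon chain that includes the multiple bond has 10 carbons, so the parent hydride is decane.
The chain contains a C≡C triple bond, so the unsaturation ending is -yne.
Number the chain so that numbering from this end puts the triple bond at C-4 rather than C-6.
With this numbering: the triple bond between C-4 and C-5; a fluoro group at C-9.
Assembling the pieces gives 9-fluorodec-4-yne.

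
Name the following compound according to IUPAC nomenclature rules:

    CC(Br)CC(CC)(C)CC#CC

The longest carbon chain that includes the multiple bond has 8 carbons, so the parent hydride is octane.
A C≡C triple bond in the chain gives the infix -yne-.
The numbering direction is chosen so that numbering from this end puts the triple bond at C-2 rather than C-6.
That gives the triple bond between C-2 and C-3; a bromo group at C-7; an ethyl group at C-5; a methyl group at C-5.
Substituent prefixes are cited in alphabetical order (multiplying prefixes like di-/tri- are ignored for ordering).
The name is 7-bromo-5-ethyl-5-methyloct-2-yne.

7-bromo-5-ethyl-5-methyloct-2-yne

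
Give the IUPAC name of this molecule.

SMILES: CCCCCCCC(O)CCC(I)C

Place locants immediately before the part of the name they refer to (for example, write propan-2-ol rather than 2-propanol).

The longest carbon chain that includes the –OH group has 12 carbons, so the parent hydride is dodecane.
An alcohol (–OH) is the principal characteristic group, giving the suffix -ol.
The numbering direction is chosen so that numbering from this end puts the hydroxyl group at C-5 rather than C-8.
With this numbering: the hydroxyl at C-5; an iodo group at C-2.
The name is 2-iodododecan-5-ol.

2-iodododecan-5-ol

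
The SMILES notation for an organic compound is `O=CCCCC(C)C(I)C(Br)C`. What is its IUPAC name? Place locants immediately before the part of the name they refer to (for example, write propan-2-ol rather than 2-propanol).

7-bromo-6-iodo-5-methyloctanal

The longest chain bearing the –CHO group is 8 carbons long (octane).
The principal characteristic group is an aldehyde (terminal –CHO), named with the suffix -al.
Choose the numbering such that the aldehyde carbon is C-1 by definition.
With this numbering: a bromo group at C-7; an iodo group at C-6; a methyl group at C-5.
Prefixes are listed alphabetically: bromo, iodo, methyl.
Putting it together: 7-bromo-6-iodo-5-methyloctanal.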